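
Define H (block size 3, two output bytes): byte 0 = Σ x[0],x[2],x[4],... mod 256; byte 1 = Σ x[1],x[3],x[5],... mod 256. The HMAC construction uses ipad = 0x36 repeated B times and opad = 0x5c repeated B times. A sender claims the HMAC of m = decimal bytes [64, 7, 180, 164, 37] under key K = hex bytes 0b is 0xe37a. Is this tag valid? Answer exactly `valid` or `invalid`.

invalid

Key hex bytes 0b is 1 byte ≤ B = 3; zero-pad to 3 bytes: K' = 0b 00 00.
K' ⊕ ipad = 3d 36 36; K' ⊕ opad = 57 5c 5c.
Inner hash: even-index sum = 286 mod 256 = 30; odd-index sum = 335 mod 256 = 79 → 1e 4f.
Outer hash (recomputed tag): even-index sum = 258 mod 256 = 2; odd-index sum = 122 mod 256 = 122 → 02 7a.
Recomputed tag = 027a; claimed = e37a → mismatch.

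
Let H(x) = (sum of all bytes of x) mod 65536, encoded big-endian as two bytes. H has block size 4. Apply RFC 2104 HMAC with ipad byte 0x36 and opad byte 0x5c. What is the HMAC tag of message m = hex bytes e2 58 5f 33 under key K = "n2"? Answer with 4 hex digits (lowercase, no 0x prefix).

Key "n2" = 6e 32 is 2 bytes ≤ B = 4; zero-pad to 4 bytes: K' = 6e 32 00 00.
K' ⊕ ipad = 58 04 36 36.  K' ⊕ opad = 32 6e 5c 5c.
Inner input = (K'⊕ipad) ∥ m = 58 04 36 36 ∥ e2 58 5f 33.
Inner hash: sum = 88+4+54+54+226+88+95+51 = 660 → 02 94.
Outer input = (K'⊕opad) ∥ inner = 32 6e 5c 5c ∥ 02 94.
Outer hash (tag): sum = 50+110+92+92+2+148 = 494 → 01 ee.

01ee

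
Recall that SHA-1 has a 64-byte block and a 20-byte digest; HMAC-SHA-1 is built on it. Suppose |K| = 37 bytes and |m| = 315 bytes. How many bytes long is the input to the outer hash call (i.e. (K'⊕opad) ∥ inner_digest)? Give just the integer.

Key is 37 ≤ 64 bytes, zero-padded: |K'| = 64.
Outer input = (K'⊕opad) ∥ H(inner) → 64 + 20 = 84 bytes.

84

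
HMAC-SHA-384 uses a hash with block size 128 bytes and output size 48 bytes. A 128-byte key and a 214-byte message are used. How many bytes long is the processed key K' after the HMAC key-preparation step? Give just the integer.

128

Key is 128 ≤ 128 bytes, zero-padded: |K'| = 128.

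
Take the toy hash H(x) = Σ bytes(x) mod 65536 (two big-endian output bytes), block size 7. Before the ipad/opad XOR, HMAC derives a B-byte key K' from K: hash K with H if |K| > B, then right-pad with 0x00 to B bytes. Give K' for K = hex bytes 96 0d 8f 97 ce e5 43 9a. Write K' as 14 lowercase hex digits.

|K| = 8 > B = 7, so first hash the key.
H(K): sum = 150+13+143+151+206+229+67+154 = 1113 → 04 59.
Zero-pad H(K) = 04 59 to 7 bytes: K' = 04 59 00 00 00 00 00.

04590000000000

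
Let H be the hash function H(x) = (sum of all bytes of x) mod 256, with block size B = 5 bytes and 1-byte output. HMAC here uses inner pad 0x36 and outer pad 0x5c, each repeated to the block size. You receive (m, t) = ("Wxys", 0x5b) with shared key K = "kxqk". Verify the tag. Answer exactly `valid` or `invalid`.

valid

Key "kxqk" = 6b 78 71 6b is 4 bytes ≤ B = 5; zero-pad to 5 bytes: K' = 6b 78 71 6b 00.
K' ⊕ ipad = 5d 4e 47 5d 36; K' ⊕ opad = 37 24 2d 37 5c.
Inner hash: sum = 93+78+71+93+54+87+120+121+115 = 832; mod 256 = 64 → 40.
Outer hash (recomputed tag): sum = 55+36+45+55+92+64 = 347; mod 256 = 91 → 5b.
Recomputed tag = 5b; claimed = 5b → match.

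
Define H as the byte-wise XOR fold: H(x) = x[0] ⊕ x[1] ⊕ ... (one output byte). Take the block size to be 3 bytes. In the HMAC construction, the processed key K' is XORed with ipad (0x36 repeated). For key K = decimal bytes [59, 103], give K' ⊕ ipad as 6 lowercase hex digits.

0d5136

Key decimal bytes [59, 103] = 3b 67 is 2 bytes ≤ B = 3; zero-pad to 3 bytes: K' = 3b 67 00.
XOR each byte with 0x36: 3b⊕36=0d, 67⊕36=51, 00⊕36=36.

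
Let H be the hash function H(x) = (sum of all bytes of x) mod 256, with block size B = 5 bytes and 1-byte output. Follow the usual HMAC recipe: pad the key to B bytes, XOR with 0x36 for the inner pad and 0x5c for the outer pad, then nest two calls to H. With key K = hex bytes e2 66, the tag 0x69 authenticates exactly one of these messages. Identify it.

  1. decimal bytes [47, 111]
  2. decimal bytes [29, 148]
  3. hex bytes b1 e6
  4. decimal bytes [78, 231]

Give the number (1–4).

3

Key hex bytes e2 66 is 2 bytes ≤ B = 5; zero-pad to 5 bytes: K' = e2 66 00 00 00.
K' ⊕ ipad = d4 50 36 36 36; K' ⊕ opad = be 3a 5c 5c 5c.
m1: inner = H(d4 50 36 36 36 2f 6f) = 64; tag = H(be 3a 5c 5c 5c 64) = 70
m2: inner = H(d4 50 36 36 36 1d 94) = 77; tag = H(be 3a 5c 5c 5c 77) = 83
m3: inner = H(d4 50 36 36 36 b1 e6) = 5d; tag = H(be 3a 5c 5c 5c 5d) = 69 ← matches
m4: inner = H(d4 50 36 36 36 4e e7) = fb; tag = H(be 3a 5c 5c 5c fb) = 07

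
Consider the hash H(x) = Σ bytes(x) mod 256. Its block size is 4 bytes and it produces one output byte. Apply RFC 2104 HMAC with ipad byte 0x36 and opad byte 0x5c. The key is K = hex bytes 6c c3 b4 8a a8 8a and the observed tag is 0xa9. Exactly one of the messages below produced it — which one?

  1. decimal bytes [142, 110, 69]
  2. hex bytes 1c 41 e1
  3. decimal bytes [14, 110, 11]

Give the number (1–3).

3

Key hex bytes 6c c3 b4 8a a8 8a is 6 bytes > B = 4, so hash it first: H(key) = 9f, then zero-pad to 4 bytes: K' = 9f 00 00 00.
K' ⊕ ipad = a9 36 36 36; K' ⊕ opad = c3 5c 5c 5c.
m1: inner = H(a9 36 36 36 8e 6e 45) = 8c; tag = H(c3 5c 5c 5c 8c) = 63
m2: inner = H(a9 36 36 36 1c 41 e1) = 89; tag = H(c3 5c 5c 5c 89) = 60
m3: inner = H(a9 36 36 36 0e 6e 0b) = d2; tag = H(c3 5c 5c 5c d2) = a9 ← matches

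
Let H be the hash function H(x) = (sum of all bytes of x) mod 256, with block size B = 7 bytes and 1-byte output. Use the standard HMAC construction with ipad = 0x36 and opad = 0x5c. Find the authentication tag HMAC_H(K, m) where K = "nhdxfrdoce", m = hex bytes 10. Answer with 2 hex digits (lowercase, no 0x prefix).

08

Key "nhdxfrdoce" = 6e 68 64 78 66 72 64 6f 63 65 is 10 bytes > B = 7, so hash it first: H(key) = 25, then zero-pad to 7 bytes: K' = 25 00 00 00 00 00 00.
K' ⊕ ipad = 13 36 36 36 36 36 36.  K' ⊕ opad = 79 5c 5c 5c 5c 5c 5c.
Inner input = (K'⊕ipad) ∥ m = 13 36 36 36 36 36 36 ∥ 10.
Inner hash: sum = 19+54+54+54+54+54+54+16 = 359; mod 256 = 103 → 67.
Outer input = (K'⊕opad) ∥ inner = 79 5c 5c 5c 5c 5c 5c ∥ 67.
Outer hash (tag): sum = 121+92+92+92+92+92+92+103 = 776; mod 256 = 8 → 08.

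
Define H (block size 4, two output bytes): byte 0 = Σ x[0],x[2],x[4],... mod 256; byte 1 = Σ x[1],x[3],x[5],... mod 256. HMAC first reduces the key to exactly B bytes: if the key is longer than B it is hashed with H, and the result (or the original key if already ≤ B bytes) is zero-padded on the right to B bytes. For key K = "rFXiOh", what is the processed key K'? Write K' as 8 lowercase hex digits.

19170000

|K| = 6 > B = 4, so first hash the key.
H(K): even-index sum = 281 mod 256 = 25; odd-index sum = 279 mod 256 = 23 → 19 17.
Zero-pad H(K) = 19 17 to 4 bytes: K' = 19 17 00 00.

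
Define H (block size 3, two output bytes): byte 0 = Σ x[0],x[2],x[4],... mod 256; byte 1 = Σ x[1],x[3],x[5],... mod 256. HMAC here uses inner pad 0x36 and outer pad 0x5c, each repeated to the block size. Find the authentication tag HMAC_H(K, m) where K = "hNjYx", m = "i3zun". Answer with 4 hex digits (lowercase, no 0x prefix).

5455

Key "hNjYx" = 68 4e 6a 59 78 is 5 bytes > B = 3, so hash it first: H(key) = 4a a7, then zero-pad to 3 bytes: K' = 4a a7 00.
K' ⊕ ipad = 7c 91 36.  K' ⊕ opad = 16 fb 5c.
Inner input = (K'⊕ipad) ∥ m = 7c 91 36 ∥ 69 33 7a 75 6e.
Inner hash: even-index sum = 346 mod 256 = 90; odd-index sum = 482 mod 256 = 226 → 5a e2.
Outer input = (K'⊕opad) ∥ inner = 16 fb 5c ∥ 5a e2.
Outer hash (tag): even-index sum = 340 mod 256 = 84; odd-index sum = 341 mod 256 = 85 → 54 55.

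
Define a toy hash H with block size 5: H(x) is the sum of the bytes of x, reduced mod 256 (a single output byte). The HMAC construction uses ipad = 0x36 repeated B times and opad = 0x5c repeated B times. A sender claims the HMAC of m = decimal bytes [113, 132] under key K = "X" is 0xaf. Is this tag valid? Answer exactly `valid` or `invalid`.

Key "X" = 58 is 1 byte ≤ B = 5; zero-pad to 5 bytes: K' = 58 00 00 00 00.
K' ⊕ ipad = 6e 36 36 36 36; K' ⊕ opad = 04 5c 5c 5c 5c.
Inner hash: sum = 110+54+54+54+54+113+132 = 571; mod 256 = 59 → 3b.
Outer hash (recomputed tag): sum = 4+92+92+92+92+59 = 431; mod 256 = 175 → af.
Recomputed tag = af; claimed = af → match.

valid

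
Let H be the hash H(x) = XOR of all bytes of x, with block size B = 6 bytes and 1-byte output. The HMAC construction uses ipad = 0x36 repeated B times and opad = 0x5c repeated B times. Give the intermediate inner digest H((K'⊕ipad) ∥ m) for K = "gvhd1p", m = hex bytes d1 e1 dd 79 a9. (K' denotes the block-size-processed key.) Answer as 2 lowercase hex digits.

Key "gvhd1p" = 67 76 68 64 31 70 is exactly B = 6 bytes: K' = 67 76 68 64 31 70.
K' ⊕ ipad = 51 40 5e 52 07 46.
Inner input = 51 40 5e 52 07 46 ∥ d1 e1 dd 79 a9.
Inner hash: XOR 51⊕40⊕5e⊕52⊕07⊕46⊕d1⊕e1⊕dd⊕79⊕a9 = 61.

61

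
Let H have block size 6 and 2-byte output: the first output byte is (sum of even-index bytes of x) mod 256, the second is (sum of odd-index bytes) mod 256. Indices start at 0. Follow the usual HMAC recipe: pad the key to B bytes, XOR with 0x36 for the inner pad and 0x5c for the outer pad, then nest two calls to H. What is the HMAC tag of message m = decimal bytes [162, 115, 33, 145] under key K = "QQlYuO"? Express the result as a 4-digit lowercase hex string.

2d78

Key "QQlYuO" = 51 51 6c 59 75 4f is exactly B = 6 bytes: K' = 51 51 6c 59 75 4f.
K' ⊕ ipad = 67 67 5a 6f 43 79.  K' ⊕ opad = 0d 0d 30 05 29 13.
Inner input = (K'⊕ipad) ∥ m = 67 67 5a 6f 43 79 ∥ a2 73 21 91.
Inner hash: even-index sum = 455 mod 256 = 199; odd-index sum = 595 mod 256 = 83 → c7 53.
Outer input = (K'⊕opad) ∥ inner = 0d 0d 30 05 29 13 ∥ c7 53.
Outer hash (tag): even-index sum = 301 mod 256 = 45; odd-index sum = 120 mod 256 = 120 → 2d 78.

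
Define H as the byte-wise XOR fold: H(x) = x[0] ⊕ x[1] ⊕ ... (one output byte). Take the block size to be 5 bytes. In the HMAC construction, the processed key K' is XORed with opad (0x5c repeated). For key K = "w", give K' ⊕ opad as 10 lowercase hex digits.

Key "w" = 77 is 1 byte ≤ B = 5; zero-pad to 5 bytes: K' = 77 00 00 00 00.
XOR each byte with 0x5c: 77⊕5c=2b, 00⊕5c=5c, 00⊕5c=5c, 00⊕5c=5c, 00⊕5c=5c.

2b5c5c5c5c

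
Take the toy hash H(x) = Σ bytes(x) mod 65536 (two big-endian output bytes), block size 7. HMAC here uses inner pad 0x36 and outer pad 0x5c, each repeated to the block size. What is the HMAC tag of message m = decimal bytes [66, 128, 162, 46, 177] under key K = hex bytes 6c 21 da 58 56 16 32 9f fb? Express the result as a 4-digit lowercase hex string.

Key hex bytes 6c 21 da 58 56 16 32 9f fb is 9 bytes > B = 7, so hash it first: H(key) = 03 f7, then zero-pad to 7 bytes: K' = 03 f7 00 00 00 00 00.
K' ⊕ ipad = 35 c1 36 36 36 36 36.  K' ⊕ opad = 5f ab 5c 5c 5c 5c 5c.
Inner input = (K'⊕ipad) ∥ m = 35 c1 36 36 36 36 36 ∥ 42 80 a2 2e b1.
Inner hash: sum = 53+193+54+54+54+54+54+66+128+162+46+177 = 1095 → 04 47.
Outer input = (K'⊕opad) ∥ inner = 5f ab 5c 5c 5c 5c 5c ∥ 04 47.
Outer hash (tag): sum = 95+171+92+92+92+92+92+4+71 = 801 → 03 21.

0321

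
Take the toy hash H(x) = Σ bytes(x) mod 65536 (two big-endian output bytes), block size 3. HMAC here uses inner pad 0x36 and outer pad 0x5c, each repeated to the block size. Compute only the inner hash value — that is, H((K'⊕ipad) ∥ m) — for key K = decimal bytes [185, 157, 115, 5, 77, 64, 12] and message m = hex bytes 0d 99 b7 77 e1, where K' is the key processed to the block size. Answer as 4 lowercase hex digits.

0370

Key decimal bytes [185, 157, 115, 5, 77, 64, 12] = b9 9d 73 05 4d 40 0c is 7 bytes > B = 3, so hash it first: H(key) = 02 67, then zero-pad to 3 bytes: K' = 02 67 00.
K' ⊕ ipad = 34 51 36.
Inner input = 34 51 36 ∥ 0d 99 b7 77 e1.
Inner hash: sum = 52+81+54+13+153+183+119+225 = 880 → 03 70.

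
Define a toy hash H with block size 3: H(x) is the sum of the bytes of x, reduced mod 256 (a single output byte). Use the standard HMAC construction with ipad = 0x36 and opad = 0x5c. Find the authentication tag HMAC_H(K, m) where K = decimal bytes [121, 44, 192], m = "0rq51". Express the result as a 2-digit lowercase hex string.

Key decimal bytes [121, 44, 192] = 79 2c c0 is exactly B = 3 bytes: K' = 79 2c c0.
K' ⊕ ipad = 4f 1a f6.  K' ⊕ opad = 25 70 9c.
Inner input = (K'⊕ipad) ∥ m = 4f 1a f6 ∥ 30 72 71 35 31.
Inner hash: sum = 79+26+246+48+114+113+53+49 = 728; mod 256 = 216 → d8.
Outer input = (K'⊕opad) ∥ inner = 25 70 9c ∥ d8.
Outer hash (tag): sum = 37+112+156+216 = 521; mod 256 = 9 → 09.

09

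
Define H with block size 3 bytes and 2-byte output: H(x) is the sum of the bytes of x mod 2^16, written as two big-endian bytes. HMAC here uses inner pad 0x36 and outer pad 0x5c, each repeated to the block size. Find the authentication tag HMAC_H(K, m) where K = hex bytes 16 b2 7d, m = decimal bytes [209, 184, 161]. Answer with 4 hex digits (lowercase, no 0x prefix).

0175

Key hex bytes 16 b2 7d is exactly B = 3 bytes: K' = 16 b2 7d.
K' ⊕ ipad = 20 84 4b.  K' ⊕ opad = 4a ee 21.
Inner input = (K'⊕ipad) ∥ m = 20 84 4b ∥ d1 b8 a1.
Inner hash: sum = 32+132+75+209+184+161 = 793 → 03 19.
Outer input = (K'⊕opad) ∥ inner = 4a ee 21 ∥ 03 19.
Outer hash (tag): sum = 74+238+33+3+25 = 373 → 01 75.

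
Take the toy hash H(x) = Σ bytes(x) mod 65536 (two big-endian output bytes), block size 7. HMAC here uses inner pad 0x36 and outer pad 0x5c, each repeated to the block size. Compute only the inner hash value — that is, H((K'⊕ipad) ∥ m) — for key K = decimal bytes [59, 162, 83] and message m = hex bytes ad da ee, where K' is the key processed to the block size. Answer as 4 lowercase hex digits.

Key decimal bytes [59, 162, 83] = 3b a2 53 is 3 bytes ≤ B = 7; zero-pad to 7 bytes: K' = 3b a2 53 00 00 00 00.
K' ⊕ ipad = 0d 94 65 36 36 36 36.
Inner input = 0d 94 65 36 36 36 36 ∥ ad da ee.
Inner hash: sum = 13+148+101+54+54+54+54+173+218+238 = 1107 → 04 53.

0453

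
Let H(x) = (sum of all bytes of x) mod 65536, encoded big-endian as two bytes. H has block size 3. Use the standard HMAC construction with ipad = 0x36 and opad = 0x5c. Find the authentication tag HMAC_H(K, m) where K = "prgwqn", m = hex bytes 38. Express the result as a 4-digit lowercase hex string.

01c9

Key "prgwqn" = 70 72 67 77 71 6e is 6 bytes > B = 3, so hash it first: H(key) = 02 9f, then zero-pad to 3 bytes: K' = 02 9f 00.
K' ⊕ ipad = 34 a9 36.  K' ⊕ opad = 5e c3 5c.
Inner input = (K'⊕ipad) ∥ m = 34 a9 36 ∥ 38.
Inner hash: sum = 52+169+54+56 = 331 → 01 4b.
Outer input = (K'⊕opad) ∥ inner = 5e c3 5c ∥ 01 4b.
Outer hash (tag): sum = 94+195+92+1+75 = 457 → 01 c9.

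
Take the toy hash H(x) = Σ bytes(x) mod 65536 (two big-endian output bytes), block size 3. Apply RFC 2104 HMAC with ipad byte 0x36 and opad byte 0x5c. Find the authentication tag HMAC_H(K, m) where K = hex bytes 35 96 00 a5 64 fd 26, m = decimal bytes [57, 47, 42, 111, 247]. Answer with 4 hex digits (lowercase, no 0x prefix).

Key hex bytes 35 96 00 a5 64 fd 26 is 7 bytes > B = 3, so hash it first: H(key) = 02 f7, then zero-pad to 3 bytes: K' = 02 f7 00.
K' ⊕ ipad = 34 c1 36.  K' ⊕ opad = 5e ab 5c.
Inner input = (K'⊕ipad) ∥ m = 34 c1 36 ∥ 39 2f 2a 6f f7.
Inner hash: sum = 52+193+54+57+47+42+111+247 = 803 → 03 23.
Outer input = (K'⊕opad) ∥ inner = 5e ab 5c ∥ 03 23.
Outer hash (tag): sum = 94+171+92+3+35 = 395 → 01 8b.

018b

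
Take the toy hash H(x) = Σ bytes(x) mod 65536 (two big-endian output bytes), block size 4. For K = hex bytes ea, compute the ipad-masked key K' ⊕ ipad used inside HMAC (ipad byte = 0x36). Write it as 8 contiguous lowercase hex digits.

dc363636

Key hex bytes ea is 1 byte ≤ B = 4; zero-pad to 4 bytes: K' = ea 00 00 00.
XOR each byte with 0x36: ea⊕36=dc, 00⊕36=36, 00⊕36=36, 00⊕36=36.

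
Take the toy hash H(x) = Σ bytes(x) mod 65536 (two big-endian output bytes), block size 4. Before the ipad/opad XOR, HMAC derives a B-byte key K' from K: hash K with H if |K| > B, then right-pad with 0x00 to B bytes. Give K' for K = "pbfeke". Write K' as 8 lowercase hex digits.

|K| = 6 > B = 4, so first hash the key.
H(K): sum = 112+98+102+101+107+101 = 621 → 02 6d.
Zero-pad H(K) = 02 6d to 4 bytes: K' = 02 6d 00 00.

026d0000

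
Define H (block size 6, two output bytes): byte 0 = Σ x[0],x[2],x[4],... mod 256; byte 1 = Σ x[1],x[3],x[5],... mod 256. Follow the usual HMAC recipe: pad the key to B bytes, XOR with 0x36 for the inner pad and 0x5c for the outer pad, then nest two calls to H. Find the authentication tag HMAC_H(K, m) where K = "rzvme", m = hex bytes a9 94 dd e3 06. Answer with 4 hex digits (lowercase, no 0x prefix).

Key "rzvme" = 72 7a 76 6d 65 is 5 bytes ≤ B = 6; zero-pad to 6 bytes: K' = 72 7a 76 6d 65 00.
K' ⊕ ipad = 44 4c 40 5b 53 36.  K' ⊕ opad = 2e 26 2a 31 39 5c.
Inner input = (K'⊕ipad) ∥ m = 44 4c 40 5b 53 36 ∥ a9 94 dd e3 06.
Inner hash: even-index sum = 611 mod 256 = 99; odd-index sum = 596 mod 256 = 84 → 63 54.
Outer input = (K'⊕opad) ∥ inner = 2e 26 2a 31 39 5c ∥ 63 54.
Outer hash (tag): even-index sum = 244 mod 256 = 244; odd-index sum = 263 mod 256 = 7 → f4 07.

f407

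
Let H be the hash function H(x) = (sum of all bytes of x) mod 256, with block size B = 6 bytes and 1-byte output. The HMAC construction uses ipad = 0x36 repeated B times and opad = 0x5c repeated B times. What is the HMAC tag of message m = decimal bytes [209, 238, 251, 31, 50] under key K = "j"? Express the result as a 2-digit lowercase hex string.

77

Key "j" = 6a is 1 byte ≤ B = 6; zero-pad to 6 bytes: K' = 6a 00 00 00 00 00.
K' ⊕ ipad = 5c 36 36 36 36 36.  K' ⊕ opad = 36 5c 5c 5c 5c 5c.
Inner input = (K'⊕ipad) ∥ m = 5c 36 36 36 36 36 ∥ d1 ee fb 1f 32.
Inner hash: sum = 92+54+54+54+54+54+209+238+251+31+50 = 1141; mod 256 = 117 → 75.
Outer input = (K'⊕opad) ∥ inner = 36 5c 5c 5c 5c 5c ∥ 75.
Outer hash (tag): sum = 54+92+92+92+92+92+117 = 631; mod 256 = 119 → 77.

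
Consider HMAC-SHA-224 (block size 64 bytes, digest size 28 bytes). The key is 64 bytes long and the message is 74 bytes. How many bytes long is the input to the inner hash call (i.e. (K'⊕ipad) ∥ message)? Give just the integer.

138

Key is 64 ≤ 64 bytes, zero-padded: |K'| = 64.
Inner input = (K'⊕ipad) ∥ m → 64 + 74 = 138 bytes.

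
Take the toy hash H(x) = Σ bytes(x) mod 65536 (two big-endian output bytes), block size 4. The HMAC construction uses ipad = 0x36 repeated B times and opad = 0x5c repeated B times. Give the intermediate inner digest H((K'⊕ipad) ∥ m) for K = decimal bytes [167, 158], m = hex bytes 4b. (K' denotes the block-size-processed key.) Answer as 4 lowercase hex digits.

01f0

Key decimal bytes [167, 158] = a7 9e is 2 bytes ≤ B = 4; zero-pad to 4 bytes: K' = a7 9e 00 00.
K' ⊕ ipad = 91 a8 36 36.
Inner input = 91 a8 36 36 ∥ 4b.
Inner hash: sum = 145+168+54+54+75 = 496 → 01 f0.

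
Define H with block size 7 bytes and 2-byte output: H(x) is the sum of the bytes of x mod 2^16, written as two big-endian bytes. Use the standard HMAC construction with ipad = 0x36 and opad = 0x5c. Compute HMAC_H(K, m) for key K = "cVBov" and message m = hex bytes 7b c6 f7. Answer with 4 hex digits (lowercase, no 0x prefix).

Key "cVBov" = 63 56 42 6f 76 is 5 bytes ≤ B = 7; zero-pad to 7 bytes: K' = 63 56 42 6f 76 00 00.
K' ⊕ ipad = 55 60 74 59 40 36 36.  K' ⊕ opad = 3f 0a 1e 33 2a 5c 5c.
Inner input = (K'⊕ipad) ∥ m = 55 60 74 59 40 36 36 ∥ 7b c6 f7.
Inner hash: sum = 85+96+116+89+64+54+54+123+198+247 = 1126 → 04 66.
Outer input = (K'⊕opad) ∥ inner = 3f 0a 1e 33 2a 5c 5c ∥ 04 66.
Outer hash (tag): sum = 63+10+30+51+42+92+92+4+102 = 486 → 01 e6.

01e6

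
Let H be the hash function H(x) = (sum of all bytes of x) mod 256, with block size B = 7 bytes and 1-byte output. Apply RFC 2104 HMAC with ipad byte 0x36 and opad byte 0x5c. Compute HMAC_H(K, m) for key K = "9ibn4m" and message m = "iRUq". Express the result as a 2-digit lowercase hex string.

2d

Key "9ibn4m" = 39 69 62 6e 34 6d is 6 bytes ≤ B = 7; zero-pad to 7 bytes: K' = 39 69 62 6e 34 6d 00.
K' ⊕ ipad = 0f 5f 54 58 02 5b 36.  K' ⊕ opad = 65 35 3e 32 68 31 5c.
Inner input = (K'⊕ipad) ∥ m = 0f 5f 54 58 02 5b 36 ∥ 69 52 55 71.
Inner hash: sum = 15+95+84+88+2+91+54+105+82+85+113 = 814; mod 256 = 46 → 2e.
Outer input = (K'⊕opad) ∥ inner = 65 35 3e 32 68 31 5c ∥ 2e.
Outer hash (tag): sum = 101+53+62+50+104+49+92+46 = 557; mod 256 = 45 → 2d.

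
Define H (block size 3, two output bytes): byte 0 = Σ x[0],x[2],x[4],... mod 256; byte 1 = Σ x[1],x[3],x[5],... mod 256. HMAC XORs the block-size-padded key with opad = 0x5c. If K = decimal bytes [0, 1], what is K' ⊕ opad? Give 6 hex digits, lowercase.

Key decimal bytes [0, 1] = 00 01 is 2 bytes ≤ B = 3; zero-pad to 3 bytes: K' = 00 01 00.
XOR each byte with 0x5c: 00⊕5c=5c, 01⊕5c=5d, 00⊕5c=5c.

5c5d5c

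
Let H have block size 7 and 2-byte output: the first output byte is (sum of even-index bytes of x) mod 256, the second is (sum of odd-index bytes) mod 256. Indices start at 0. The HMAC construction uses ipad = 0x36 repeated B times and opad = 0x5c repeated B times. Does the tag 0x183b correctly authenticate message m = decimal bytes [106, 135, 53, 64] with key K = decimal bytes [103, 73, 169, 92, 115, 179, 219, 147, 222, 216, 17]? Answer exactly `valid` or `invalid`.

Key decimal bytes [103, 73, 169, 92, 115, 179, 219, 147, 222, 216, 17] = 67 49 a9 5c 73 b3 db 93 de d8 11 is 11 bytes > B = 7, so hash it first: H(key) = 4d c3, then zero-pad to 7 bytes: K' = 4d c3 00 00 00 00 00.
K' ⊕ ipad = 7b f5 36 36 36 36 36; K' ⊕ opad = 11 9f 5c 5c 5c 5c 5c.
Inner hash: even-index sum = 484 mod 256 = 228; odd-index sum = 512 mod 256 = 0 → e4 00.
Outer hash (recomputed tag): even-index sum = 293 mod 256 = 37; odd-index sum = 571 mod 256 = 59 → 25 3b.
Recomputed tag = 253b; claimed = 183b → mismatch.

invalid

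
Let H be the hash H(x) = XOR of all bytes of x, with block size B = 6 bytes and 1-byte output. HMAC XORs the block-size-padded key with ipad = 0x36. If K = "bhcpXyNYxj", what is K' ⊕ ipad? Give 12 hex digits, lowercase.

0b3636363636

Key "bhcpXyNYxj" = 62 68 63 70 58 79 4e 59 78 6a is 10 bytes > B = 6, so hash it first: H(key) = 3d, then zero-pad to 6 bytes: K' = 3d 00 00 00 00 00.
XOR each byte with 0x36: 3d⊕36=0b, 00⊕36=36, 00⊕36=36, 00⊕36=36, 00⊕36=36, 00⊕36=36.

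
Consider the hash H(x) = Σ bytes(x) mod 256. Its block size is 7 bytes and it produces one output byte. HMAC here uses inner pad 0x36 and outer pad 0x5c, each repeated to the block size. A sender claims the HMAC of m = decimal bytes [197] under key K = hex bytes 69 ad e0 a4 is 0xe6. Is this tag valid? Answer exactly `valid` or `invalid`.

Key hex bytes 69 ad e0 a4 is 4 bytes ≤ B = 7; zero-pad to 7 bytes: K' = 69 ad e0 a4 00 00 00.
K' ⊕ ipad = 5f 9b d6 92 36 36 36; K' ⊕ opad = 35 f1 bc f8 5c 5c 5c.
Inner hash: sum = 95+155+214+146+54+54+54+197 = 969; mod 256 = 201 → c9.
Outer hash (recomputed tag): sum = 53+241+188+248+92+92+92+201 = 1207; mod 256 = 183 → b7.
Recomputed tag = b7; claimed = e6 → mismatch.

invalid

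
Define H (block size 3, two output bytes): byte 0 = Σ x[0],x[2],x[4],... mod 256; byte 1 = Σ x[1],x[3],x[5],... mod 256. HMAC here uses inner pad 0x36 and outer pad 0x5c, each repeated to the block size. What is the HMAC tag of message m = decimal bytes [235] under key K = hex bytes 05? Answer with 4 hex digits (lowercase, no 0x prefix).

d6c5

Key hex bytes 05 is 1 byte ≤ B = 3; zero-pad to 3 bytes: K' = 05 00 00.
K' ⊕ ipad = 33 36 36.  K' ⊕ opad = 59 5c 5c.
Inner input = (K'⊕ipad) ∥ m = 33 36 36 ∥ eb.
Inner hash: even-index sum = 105 mod 256 = 105; odd-index sum = 289 mod 256 = 33 → 69 21.
Outer input = (K'⊕opad) ∥ inner = 59 5c 5c ∥ 69 21.
Outer hash (tag): even-index sum = 214 mod 256 = 214; odd-index sum = 197 mod 256 = 197 → d6 c5.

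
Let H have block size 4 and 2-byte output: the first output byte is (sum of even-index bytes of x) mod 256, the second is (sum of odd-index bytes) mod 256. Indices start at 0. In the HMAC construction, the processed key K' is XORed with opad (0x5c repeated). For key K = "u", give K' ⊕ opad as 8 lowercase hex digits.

Key "u" = 75 is 1 byte ≤ B = 4; zero-pad to 4 bytes: K' = 75 00 00 00.
XOR each byte with 0x5c: 75⊕5c=29, 00⊕5c=5c, 00⊕5c=5c, 00⊕5c=5c.

295c5c5c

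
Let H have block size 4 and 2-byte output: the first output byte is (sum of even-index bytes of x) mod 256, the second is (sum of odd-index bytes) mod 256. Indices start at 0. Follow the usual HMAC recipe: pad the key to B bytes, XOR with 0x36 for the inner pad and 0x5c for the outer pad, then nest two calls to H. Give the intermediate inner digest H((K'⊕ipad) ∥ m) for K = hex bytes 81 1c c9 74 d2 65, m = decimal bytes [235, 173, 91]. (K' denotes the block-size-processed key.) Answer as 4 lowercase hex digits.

a6a6

Key hex bytes 81 1c c9 74 d2 65 is 6 bytes > B = 4, so hash it first: H(key) = 1c f5, then zero-pad to 4 bytes: K' = 1c f5 00 00.
K' ⊕ ipad = 2a c3 36 36.
Inner input = 2a c3 36 36 ∥ eb ad 5b.
Inner hash: even-index sum = 422 mod 256 = 166; odd-index sum = 422 mod 256 = 166 → a6 a6.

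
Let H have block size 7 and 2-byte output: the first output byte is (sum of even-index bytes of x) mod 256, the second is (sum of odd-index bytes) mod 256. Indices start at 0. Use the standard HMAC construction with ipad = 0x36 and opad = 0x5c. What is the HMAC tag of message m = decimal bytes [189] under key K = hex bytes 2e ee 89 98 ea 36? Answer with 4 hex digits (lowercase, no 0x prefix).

9cc9

Key hex bytes 2e ee 89 98 ea 36 is 6 bytes ≤ B = 7; zero-pad to 7 bytes: K' = 2e ee 89 98 ea 36 00.
K' ⊕ ipad = 18 d8 bf ae dc 00 36.  K' ⊕ opad = 72 b2 d5 c4 b6 6a 5c.
Inner input = (K'⊕ipad) ∥ m = 18 d8 bf ae dc 00 36 ∥ bd.
Inner hash: even-index sum = 489 mod 256 = 233; odd-index sum = 579 mod 256 = 67 → e9 43.
Outer input = (K'⊕opad) ∥ inner = 72 b2 d5 c4 b6 6a 5c ∥ e9 43.
Outer hash (tag): even-index sum = 668 mod 256 = 156; odd-index sum = 713 mod 256 = 201 → 9c c9.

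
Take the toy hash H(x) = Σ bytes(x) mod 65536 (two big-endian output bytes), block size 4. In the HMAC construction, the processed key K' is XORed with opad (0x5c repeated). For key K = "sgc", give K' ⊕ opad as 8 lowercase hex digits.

Key "sgc" = 73 67 63 is 3 bytes ≤ B = 4; zero-pad to 4 bytes: K' = 73 67 63 00.
XOR each byte with 0x5c: 73⊕5c=2f, 67⊕5c=3b, 63⊕5c=3f, 00⊕5c=5c.

2f3b3f5c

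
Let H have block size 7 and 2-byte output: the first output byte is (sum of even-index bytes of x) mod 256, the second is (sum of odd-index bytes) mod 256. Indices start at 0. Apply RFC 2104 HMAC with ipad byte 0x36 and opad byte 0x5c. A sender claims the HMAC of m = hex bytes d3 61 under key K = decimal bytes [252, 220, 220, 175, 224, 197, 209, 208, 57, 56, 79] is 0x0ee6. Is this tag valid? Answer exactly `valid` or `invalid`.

valid

Key decimal bytes [252, 220, 220, 175, 224, 197, 209, 208, 57, 56, 79] = fc dc dc af e0 c5 d1 d0 39 38 4f is 11 bytes > B = 7, so hash it first: H(key) = 11 58, then zero-pad to 7 bytes: K' = 11 58 00 00 00 00 00.
K' ⊕ ipad = 27 6e 36 36 36 36 36; K' ⊕ opad = 4d 04 5c 5c 5c 5c 5c.
Inner hash: even-index sum = 298 mod 256 = 42; odd-index sum = 429 mod 256 = 173 → 2a ad.
Outer hash (recomputed tag): even-index sum = 526 mod 256 = 14; odd-index sum = 230 mod 256 = 230 → 0e e6.
Recomputed tag = 0ee6; claimed = 0ee6 → match.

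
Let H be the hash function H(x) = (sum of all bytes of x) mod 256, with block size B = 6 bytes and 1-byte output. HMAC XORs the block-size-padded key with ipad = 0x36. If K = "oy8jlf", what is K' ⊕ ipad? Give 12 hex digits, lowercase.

594f0e5c5a50

Key "oy8jlf" = 6f 79 38 6a 6c 66 is exactly B = 6 bytes: K' = 6f 79 38 6a 6c 66.
XOR each byte with 0x36: 6f⊕36=59, 79⊕36=4f, 38⊕36=0e, 6a⊕36=5c, 6c⊕36=5a, 66⊕36=50.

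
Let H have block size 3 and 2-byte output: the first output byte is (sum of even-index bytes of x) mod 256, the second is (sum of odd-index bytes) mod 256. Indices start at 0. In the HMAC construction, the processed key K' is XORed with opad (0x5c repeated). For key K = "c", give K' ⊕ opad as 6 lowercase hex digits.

Key "c" = 63 is 1 byte ≤ B = 3; zero-pad to 3 bytes: K' = 63 00 00.
XOR each byte with 0x5c: 63⊕5c=3f, 00⊕5c=5c, 00⊕5c=5c.

3f5c5c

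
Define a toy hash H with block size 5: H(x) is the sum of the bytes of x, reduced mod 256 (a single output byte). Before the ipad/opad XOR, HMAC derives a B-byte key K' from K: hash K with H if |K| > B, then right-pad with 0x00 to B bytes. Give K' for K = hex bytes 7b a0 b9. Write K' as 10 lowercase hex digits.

7ba0b90000

Key hex bytes 7b a0 b9 is 3 bytes ≤ B = 5; zero-pad to 5 bytes: K' = 7b a0 b9 00 00.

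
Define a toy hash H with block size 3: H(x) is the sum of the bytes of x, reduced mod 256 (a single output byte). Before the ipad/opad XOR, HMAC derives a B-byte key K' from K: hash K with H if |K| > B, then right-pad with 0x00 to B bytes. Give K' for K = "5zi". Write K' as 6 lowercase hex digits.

Key "5zi" = 35 7a 69 is exactly B = 3 bytes: K' = 35 7a 69.

357a69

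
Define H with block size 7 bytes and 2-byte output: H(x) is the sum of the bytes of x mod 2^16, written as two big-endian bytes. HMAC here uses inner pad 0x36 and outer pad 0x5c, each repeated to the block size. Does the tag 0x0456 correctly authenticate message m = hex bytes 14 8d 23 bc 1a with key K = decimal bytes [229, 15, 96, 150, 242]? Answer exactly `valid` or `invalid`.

Key decimal bytes [229, 15, 96, 150, 242] = e5 0f 60 96 f2 is 5 bytes ≤ B = 7; zero-pad to 7 bytes: K' = e5 0f 60 96 f2 00 00.
K' ⊕ ipad = d3 39 56 a0 c4 36 36; K' ⊕ opad = b9 53 3c ca ae 5c 5c.
Inner hash: sum = 211+57+86+160+196+54+54+20+141+35+188+26 = 1228 → 04 cc.
Outer hash (recomputed tag): sum = 185+83+60+202+174+92+92+4+204 = 1096 → 04 48.
Recomputed tag = 0448; claimed = 0456 → mismatch.

invalid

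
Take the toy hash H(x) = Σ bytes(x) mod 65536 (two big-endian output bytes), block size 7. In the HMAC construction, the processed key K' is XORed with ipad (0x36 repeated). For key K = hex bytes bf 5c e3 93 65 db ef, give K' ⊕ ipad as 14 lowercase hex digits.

896ad5a553edd9

Key hex bytes bf 5c e3 93 65 db ef is exactly B = 7 bytes: K' = bf 5c e3 93 65 db ef.
XOR each byte with 0x36: bf⊕36=89, 5c⊕36=6a, e3⊕36=d5, 93⊕36=a5, 65⊕36=53, db⊕36=ed, ef⊕36=d9.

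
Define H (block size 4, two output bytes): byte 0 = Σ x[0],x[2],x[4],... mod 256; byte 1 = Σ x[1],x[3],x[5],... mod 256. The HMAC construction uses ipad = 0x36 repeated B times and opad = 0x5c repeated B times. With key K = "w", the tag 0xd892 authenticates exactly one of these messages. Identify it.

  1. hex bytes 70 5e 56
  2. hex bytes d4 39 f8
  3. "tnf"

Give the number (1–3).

Key "w" = 77 is 1 byte ≤ B = 4; zero-pad to 4 bytes: K' = 77 00 00 00.
K' ⊕ ipad = 41 36 36 36; K' ⊕ opad = 2b 5c 5c 5c.
m1: inner = H(41 36 36 36 70 5e 56) = 3d ca; tag = H(2b 5c 5c 5c 3d ca) = c482
m2: inner = H(41 36 36 36 d4 39 f8) = 43 a5; tag = H(2b 5c 5c 5c 43 a5) = ca5d
m3: inner = H(41 36 36 36 74 6e 66) = 51 da; tag = H(2b 5c 5c 5c 51 da) = d892 ← matches

3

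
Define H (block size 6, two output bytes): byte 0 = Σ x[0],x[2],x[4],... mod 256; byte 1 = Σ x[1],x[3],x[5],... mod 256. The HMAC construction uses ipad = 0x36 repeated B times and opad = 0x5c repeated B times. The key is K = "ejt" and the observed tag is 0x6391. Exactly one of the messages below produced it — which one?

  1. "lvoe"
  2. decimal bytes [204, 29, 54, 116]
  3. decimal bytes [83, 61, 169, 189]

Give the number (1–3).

Key "ejt" = 65 6a 74 is 3 bytes ≤ B = 6; zero-pad to 6 bytes: K' = 65 6a 74 00 00 00.
K' ⊕ ipad = 53 5c 42 36 36 36; K' ⊕ opad = 39 36 28 5c 5c 5c.
m1: inner = H(53 5c 42 36 36 36 6c 76 6f 65) = a6 a3; tag = H(39 36 28 5c 5c 5c a6 a3) = 6391 ← matches
m2: inner = H(53 5c 42 36 36 36 cc 1d 36 74) = cd 59; tag = H(39 36 28 5c 5c 5c cd 59) = 8a47
m3: inner = H(53 5c 42 36 36 36 53 3d a9 bd) = c7 c2; tag = H(39 36 28 5c 5c 5c c7 c2) = 84b0

1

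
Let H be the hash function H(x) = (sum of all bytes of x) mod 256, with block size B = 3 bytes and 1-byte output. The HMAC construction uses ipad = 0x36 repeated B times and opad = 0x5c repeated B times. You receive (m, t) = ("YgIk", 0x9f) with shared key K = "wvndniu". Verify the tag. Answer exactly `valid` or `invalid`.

Key "wvndniu" = 77 76 6e 64 6e 69 75 is 7 bytes > B = 3, so hash it first: H(key) = 0b, then zero-pad to 3 bytes: K' = 0b 00 00.
K' ⊕ ipad = 3d 36 36; K' ⊕ opad = 57 5c 5c.
Inner hash: sum = 61+54+54+89+103+73+107 = 541; mod 256 = 29 → 1d.
Outer hash (recomputed tag): sum = 87+92+92+29 = 300; mod 256 = 44 → 2c.
Recomputed tag = 2c; claimed = 9f → mismatch.

invalid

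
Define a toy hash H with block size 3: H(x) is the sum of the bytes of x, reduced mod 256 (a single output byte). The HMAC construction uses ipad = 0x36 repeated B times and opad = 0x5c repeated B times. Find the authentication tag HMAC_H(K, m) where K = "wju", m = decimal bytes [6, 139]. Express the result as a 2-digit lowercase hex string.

Key "wju" = 77 6a 75 is exactly B = 3 bytes: K' = 77 6a 75.
K' ⊕ ipad = 41 5c 43.  K' ⊕ opad = 2b 36 29.
Inner input = (K'⊕ipad) ∥ m = 41 5c 43 ∥ 06 8b.
Inner hash: sum = 65+92+67+6+139 = 369; mod 256 = 113 → 71.
Outer input = (K'⊕opad) ∥ inner = 2b 36 29 ∥ 71.
Outer hash (tag): sum = 43+54+41+113 = 251 → fb.

fb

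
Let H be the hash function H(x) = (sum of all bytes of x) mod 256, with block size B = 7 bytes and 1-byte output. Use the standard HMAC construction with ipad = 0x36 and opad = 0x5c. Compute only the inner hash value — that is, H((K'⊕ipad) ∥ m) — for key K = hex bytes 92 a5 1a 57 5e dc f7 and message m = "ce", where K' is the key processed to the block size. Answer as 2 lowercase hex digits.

9f

Key hex bytes 92 a5 1a 57 5e dc f7 is exactly B = 7 bytes: K' = 92 a5 1a 57 5e dc f7.
K' ⊕ ipad = a4 93 2c 61 68 ea c1.
Inner input = a4 93 2c 61 68 ea c1 ∥ 63 65.
Inner hash: sum = 164+147+44+97+104+234+193+99+101 = 1183; mod 256 = 159 → 9f.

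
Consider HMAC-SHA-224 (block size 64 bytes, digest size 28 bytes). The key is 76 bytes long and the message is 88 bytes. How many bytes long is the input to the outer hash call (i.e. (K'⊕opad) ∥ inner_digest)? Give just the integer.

92

Key is 76 > 64 bytes, so it is hashed to 28 bytes then zero-padded to 64: |K'| = 64.
Outer input = (K'⊕opad) ∥ H(inner) → 64 + 28 = 92 bytes.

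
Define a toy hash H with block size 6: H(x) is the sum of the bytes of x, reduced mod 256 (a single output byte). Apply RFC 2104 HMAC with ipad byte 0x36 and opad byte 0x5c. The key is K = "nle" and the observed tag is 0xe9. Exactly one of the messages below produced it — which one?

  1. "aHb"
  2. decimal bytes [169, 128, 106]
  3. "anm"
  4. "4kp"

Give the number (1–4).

Key "nle" = 6e 6c 65 is 3 bytes ≤ B = 6; zero-pad to 6 bytes: K' = 6e 6c 65 00 00 00.
K' ⊕ ipad = 58 5a 53 36 36 36; K' ⊕ opad = 32 30 39 5c 5c 5c.
m1: inner = H(58 5a 53 36 36 36 61 48 62) = b2; tag = H(32 30 39 5c 5c 5c b2) = 61
m2: inner = H(58 5a 53 36 36 36 a9 80 6a) = 3a; tag = H(32 30 39 5c 5c 5c 3a) = e9 ← matches
m3: inner = H(58 5a 53 36 36 36 61 6e 6d) = e3; tag = H(32 30 39 5c 5c 5c e3) = 92
m4: inner = H(58 5a 53 36 36 36 34 6b 70) = b6; tag = H(32 30 39 5c 5c 5c b6) = 65

2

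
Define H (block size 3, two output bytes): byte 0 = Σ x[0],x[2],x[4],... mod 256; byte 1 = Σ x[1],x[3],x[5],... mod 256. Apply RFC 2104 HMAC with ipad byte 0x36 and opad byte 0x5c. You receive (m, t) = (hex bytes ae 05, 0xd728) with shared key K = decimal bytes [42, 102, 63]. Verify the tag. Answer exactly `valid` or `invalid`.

invalid

Key decimal bytes [42, 102, 63] = 2a 66 3f is exactly B = 3 bytes: K' = 2a 66 3f.
K' ⊕ ipad = 1c 50 09; K' ⊕ opad = 76 3a 63.
Inner hash: even-index sum = 42 mod 256 = 42; odd-index sum = 254 mod 256 = 254 → 2a fe.
Outer hash (recomputed tag): even-index sum = 471 mod 256 = 215; odd-index sum = 100 mod 256 = 100 → d7 64.
Recomputed tag = d764; claimed = d728 → mismatch.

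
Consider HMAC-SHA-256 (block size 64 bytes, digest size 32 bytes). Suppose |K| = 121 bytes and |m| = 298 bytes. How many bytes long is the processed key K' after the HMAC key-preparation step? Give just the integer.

64

Key is 121 > 64 bytes, so it is hashed to 32 bytes then zero-padded to 64: |K'| = 64.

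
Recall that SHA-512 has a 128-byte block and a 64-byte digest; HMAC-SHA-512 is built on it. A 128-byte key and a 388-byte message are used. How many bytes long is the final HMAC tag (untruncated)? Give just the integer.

The tag is one SHA-512 digest: 64 bytes.

64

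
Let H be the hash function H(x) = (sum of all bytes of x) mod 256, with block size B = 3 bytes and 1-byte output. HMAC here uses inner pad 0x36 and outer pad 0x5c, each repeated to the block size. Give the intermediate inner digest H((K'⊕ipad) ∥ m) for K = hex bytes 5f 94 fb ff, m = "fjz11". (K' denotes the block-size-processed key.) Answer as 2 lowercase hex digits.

Key hex bytes 5f 94 fb ff is 4 bytes > B = 3, so hash it first: H(key) = ed, then zero-pad to 3 bytes: K' = ed 00 00.
K' ⊕ ipad = db 36 36.
Inner input = db 36 36 ∥ 66 6a 7a 31 31.
Inner hash: sum = 219+54+54+102+106+122+49+49 = 755; mod 256 = 243 → f3.

f3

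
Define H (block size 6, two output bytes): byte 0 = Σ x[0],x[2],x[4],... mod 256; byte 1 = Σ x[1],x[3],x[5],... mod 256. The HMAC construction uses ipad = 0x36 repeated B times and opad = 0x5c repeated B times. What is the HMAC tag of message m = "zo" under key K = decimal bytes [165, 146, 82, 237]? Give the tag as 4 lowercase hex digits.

0aff

Key decimal bytes [165, 146, 82, 237] = a5 92 52 ed is 4 bytes ≤ B = 6; zero-pad to 6 bytes: K' = a5 92 52 ed 00 00.
K' ⊕ ipad = 93 a4 64 db 36 36.  K' ⊕ opad = f9 ce 0e b1 5c 5c.
Inner input = (K'⊕ipad) ∥ m = 93 a4 64 db 36 36 ∥ 7a 6f.
Inner hash: even-index sum = 423 mod 256 = 167; odd-index sum = 548 mod 256 = 36 → a7 24.
Outer input = (K'⊕opad) ∥ inner = f9 ce 0e b1 5c 5c ∥ a7 24.
Outer hash (tag): even-index sum = 522 mod 256 = 10; odd-index sum = 511 mod 256 = 255 → 0a ff.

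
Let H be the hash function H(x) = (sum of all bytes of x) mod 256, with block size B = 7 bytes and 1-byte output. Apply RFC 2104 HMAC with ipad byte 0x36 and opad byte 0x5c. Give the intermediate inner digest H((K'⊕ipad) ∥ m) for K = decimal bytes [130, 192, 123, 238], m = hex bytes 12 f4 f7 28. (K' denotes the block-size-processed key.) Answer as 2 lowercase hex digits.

96

Key decimal bytes [130, 192, 123, 238] = 82 c0 7b ee is 4 bytes ≤ B = 7; zero-pad to 7 bytes: K' = 82 c0 7b ee 00 00 00.
K' ⊕ ipad = b4 f6 4d d8 36 36 36.
Inner input = b4 f6 4d d8 36 36 36 ∥ 12 f4 f7 28.
Inner hash: sum = 180+246+77+216+54+54+54+18+244+247+40 = 1430; mod 256 = 150 → 96.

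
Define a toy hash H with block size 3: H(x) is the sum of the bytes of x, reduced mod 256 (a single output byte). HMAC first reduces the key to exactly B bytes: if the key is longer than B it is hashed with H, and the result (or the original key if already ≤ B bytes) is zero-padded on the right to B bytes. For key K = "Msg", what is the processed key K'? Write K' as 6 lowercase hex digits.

4d7367

Key "Msg" = 4d 73 67 is exactly B = 3 bytes: K' = 4d 73 67.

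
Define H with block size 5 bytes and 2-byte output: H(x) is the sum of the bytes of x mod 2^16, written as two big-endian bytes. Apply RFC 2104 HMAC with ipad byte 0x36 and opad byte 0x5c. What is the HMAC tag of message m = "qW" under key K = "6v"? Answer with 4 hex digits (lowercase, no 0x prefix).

Key "6v" = 36 76 is 2 bytes ≤ B = 5; zero-pad to 5 bytes: K' = 36 76 00 00 00.
K' ⊕ ipad = 00 40 36 36 36.  K' ⊕ opad = 6a 2a 5c 5c 5c.
Inner input = (K'⊕ipad) ∥ m = 00 40 36 36 36 ∥ 71 57.
Inner hash: sum = 0+64+54+54+54+113+87 = 426 → 01 aa.
Outer input = (K'⊕opad) ∥ inner = 6a 2a 5c 5c 5c ∥ 01 aa.
Outer hash (tag): sum = 106+42+92+92+92+1+170 = 595 → 02 53.

0253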